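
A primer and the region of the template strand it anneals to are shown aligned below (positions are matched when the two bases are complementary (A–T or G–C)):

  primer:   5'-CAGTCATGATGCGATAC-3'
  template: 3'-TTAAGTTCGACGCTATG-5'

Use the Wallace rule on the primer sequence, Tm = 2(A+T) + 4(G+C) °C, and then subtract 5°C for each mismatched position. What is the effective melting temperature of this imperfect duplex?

Primer base counts: A=5, T=4, G=4, C=4 → A+T=9, G+C=8
Perfect-match Tm = 2(9) + 4(8) = 18 + 32 = 50°C
Mismatches (positions where the bases are not complementary): 4 (at positions 1, 3, 7, 9)
Effective Tm = 50 − 4×5 = 50 − 20 = 30°C

30°C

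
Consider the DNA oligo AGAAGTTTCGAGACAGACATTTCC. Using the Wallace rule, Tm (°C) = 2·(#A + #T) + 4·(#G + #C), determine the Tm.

Counting bases: A=8, G=5, T=6, C=5
A+T = 14, G+C = 10
Tm = 2×14 + 4×10 = 68°C

68°C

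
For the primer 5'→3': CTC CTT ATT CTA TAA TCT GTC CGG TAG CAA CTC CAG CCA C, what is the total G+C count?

19

A=9, T=12, G=5, C=14
G+C = 5 + 14 = 19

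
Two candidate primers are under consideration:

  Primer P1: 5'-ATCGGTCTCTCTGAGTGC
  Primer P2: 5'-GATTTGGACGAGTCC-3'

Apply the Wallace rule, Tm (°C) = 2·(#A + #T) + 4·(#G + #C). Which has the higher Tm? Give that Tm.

Primer P1, 56°C

Primer P1: A+T=8, G+C=10 → Tm = 2(8)+4(10) = 56°C
Primer P2: A+T=7, G+C=8 → Tm = 2(7)+4(8) = 46°C
56°C vs 46°C → primer P1 is higher.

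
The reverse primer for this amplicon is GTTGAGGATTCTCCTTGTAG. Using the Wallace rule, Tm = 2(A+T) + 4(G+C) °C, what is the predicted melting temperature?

58°C

G=6, T=8, A=3, C=3
AT pairs contribute 11, GC pairs contribute 9.
Tm = 2×11 + 4×9 = 58°C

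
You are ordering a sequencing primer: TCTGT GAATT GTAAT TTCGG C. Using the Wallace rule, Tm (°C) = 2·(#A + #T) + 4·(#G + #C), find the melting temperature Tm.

Scanning the sequence gives A=4, C=3, G=5, T=9.
A+T = 13, G+C = 8
Tm = 4·8 + 2·13 = 32 + 26 = 58°C

58°C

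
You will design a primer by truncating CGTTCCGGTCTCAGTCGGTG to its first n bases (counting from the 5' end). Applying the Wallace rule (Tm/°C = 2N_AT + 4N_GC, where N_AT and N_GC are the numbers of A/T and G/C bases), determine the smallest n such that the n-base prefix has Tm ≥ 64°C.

n = 20

First 19 bases: CGTTCCGGTCTCAGTCGGT → Tm = 62°C (< 64°C)
First 20 bases: CGTTCCGGTCTCAGTCGGTG → Tm = 66°C (≥ 64°C)
Since every base adds ≥2°C, Tm only increases with n, so the threshold is first crossed at n = 20.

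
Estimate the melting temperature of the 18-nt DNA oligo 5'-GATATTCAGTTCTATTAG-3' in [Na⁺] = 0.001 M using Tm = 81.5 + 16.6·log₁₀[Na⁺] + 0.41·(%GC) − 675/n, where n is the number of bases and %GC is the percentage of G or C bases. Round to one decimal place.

Length n = 18. Base counts: A=5, T=8, C=2, G=3
G+C = 5, so %GC = 5/18 × 100 = 27.778%
Salt term: 16.6 × (-3) = -49.8
GC term: 0.41 × 27.778 = 11.389; length term: −675/18 = −37.5
Tm = 81.5 + (-49.8) + 11.389 − 37.5 = 5.589 → 5.6°C

5.6°C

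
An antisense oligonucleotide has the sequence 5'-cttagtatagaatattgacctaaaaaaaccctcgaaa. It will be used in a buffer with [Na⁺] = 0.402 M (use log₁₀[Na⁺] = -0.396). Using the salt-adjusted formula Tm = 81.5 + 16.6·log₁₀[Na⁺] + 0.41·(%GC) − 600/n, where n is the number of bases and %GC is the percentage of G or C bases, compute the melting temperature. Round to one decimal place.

70.9°C

Length n = 37. Scanning the sequence gives T=9, A=17, G=4, C=7.
G+C = 11, so %GC = 11/37 × 100 = 29.73%
Salt term: 16.6 × (-0.396) = -6.574
GC term: 0.41 × 29.73 = 12.189; length term: −600/37 = −16.216
Tm = 81.5 + (-6.574) + 12.189 − 16.216 = 70.899 → 70.9°C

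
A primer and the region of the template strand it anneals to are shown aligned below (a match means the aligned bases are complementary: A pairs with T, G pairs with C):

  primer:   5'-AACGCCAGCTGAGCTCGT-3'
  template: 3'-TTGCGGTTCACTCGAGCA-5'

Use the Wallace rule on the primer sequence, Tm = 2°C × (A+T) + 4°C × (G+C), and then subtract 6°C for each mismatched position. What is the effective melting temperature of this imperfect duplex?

Primer base counts: A=4, T=3, G=5, C=6 → A+T=7, G+C=11
Perfect-match Tm = 2(7) + 4(11) = 14 + 44 = 58°C
Mismatches (positions where the bases are not complementary): 2 (at positions 8, 9)
Effective Tm = 58 − 2×6 = 58 − 12 = 46°C

46°C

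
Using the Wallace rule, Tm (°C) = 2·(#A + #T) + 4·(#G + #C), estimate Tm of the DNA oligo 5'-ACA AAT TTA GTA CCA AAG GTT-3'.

Base counts: A=9, C=3, T=6, G=3
AT pairs contribute 15, GC pairs contribute 6.
Tm = 2(15) + 4(6) = 30 + 24 = 54°C

54°C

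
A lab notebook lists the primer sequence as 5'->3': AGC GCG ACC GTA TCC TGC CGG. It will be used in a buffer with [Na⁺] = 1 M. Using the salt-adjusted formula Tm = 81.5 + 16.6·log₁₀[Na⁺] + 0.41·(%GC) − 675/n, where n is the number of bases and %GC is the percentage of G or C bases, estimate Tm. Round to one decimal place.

Length n = 21. Base counts: G=7, A=3, C=8, T=3
G+C = 15, so %GC = 15/21 × 100 = 71.429%
Salt term: 16.6 × (0) = 0
GC term: 0.41 × 71.429 = 29.286; length term: −675/21 = −32.143
Tm = 81.5 + (0) + 29.286 − 32.143 = 78.643 → 78.6°C

78.6°C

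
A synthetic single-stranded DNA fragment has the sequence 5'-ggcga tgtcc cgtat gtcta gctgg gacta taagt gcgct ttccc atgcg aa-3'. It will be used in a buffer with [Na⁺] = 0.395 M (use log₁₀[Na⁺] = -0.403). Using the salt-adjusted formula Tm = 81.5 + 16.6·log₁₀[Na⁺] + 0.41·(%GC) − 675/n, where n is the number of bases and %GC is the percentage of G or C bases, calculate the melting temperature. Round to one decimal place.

83.9°C

Length n = 52. Counting bases: C=13, A=10, G=15, T=14
G+C = 28, so %GC = 28/52 × 100 = 53.846%
Salt term: 16.6 × (-0.403) = -6.69
GC term: 0.41 × 53.846 = 22.077; length term: −675/52 = −12.981
Tm = 81.5 + (-6.69) + 22.077 − 12.981 = 83.906 → 83.9°C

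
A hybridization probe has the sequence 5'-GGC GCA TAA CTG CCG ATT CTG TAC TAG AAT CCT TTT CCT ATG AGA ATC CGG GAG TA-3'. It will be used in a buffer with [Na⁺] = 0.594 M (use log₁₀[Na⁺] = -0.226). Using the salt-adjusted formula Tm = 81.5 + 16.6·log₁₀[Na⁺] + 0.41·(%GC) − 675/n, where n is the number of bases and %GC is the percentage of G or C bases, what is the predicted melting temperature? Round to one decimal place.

Length n = 56. G=13, T=16, A=14, C=13
G+C = 26, so %GC = 26/56 × 100 = 46.429%
Salt term: 16.6 × (-0.226) = -3.752
GC term: 0.41 × 46.429 = 19.036; length term: −675/56 = −12.054
Tm = 81.5 + (-3.752) + 19.036 − 12.054 = 84.73 → 84.7°C

84.7°C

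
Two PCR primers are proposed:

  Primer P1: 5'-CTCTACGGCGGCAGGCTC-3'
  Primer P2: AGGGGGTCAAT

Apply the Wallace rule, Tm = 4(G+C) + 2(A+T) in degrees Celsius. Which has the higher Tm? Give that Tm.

Primer P1, 62°C

Primer P1: A+T=5, G+C=13 → Tm = 2(5)+4(13) = 62°C
Primer P2: A+T=5, G+C=6 → Tm = 2(5)+4(6) = 34°C
62°C vs 34°C → primer P1 is higher.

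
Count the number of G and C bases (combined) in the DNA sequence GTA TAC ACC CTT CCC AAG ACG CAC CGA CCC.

18

Counting bases: A=8, T=4, C=14, G=4
G+C = 4 + 14 = 18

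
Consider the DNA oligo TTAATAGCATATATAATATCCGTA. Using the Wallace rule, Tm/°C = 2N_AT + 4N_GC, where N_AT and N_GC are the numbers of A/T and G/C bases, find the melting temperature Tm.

58°C

Counting bases: A=10, C=3, T=9, G=2
A+T = 19, G+C = 5
Tm = 2(19) + 4(5) = 38 + 20 = 58°C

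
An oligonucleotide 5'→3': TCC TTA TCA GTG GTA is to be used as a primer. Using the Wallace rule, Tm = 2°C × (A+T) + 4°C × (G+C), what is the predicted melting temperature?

Base counts: A=3, G=3, C=3, T=6
A+T = 9, G+C = 6
Tm = 2×9 + 4×6 = 42°C

42°C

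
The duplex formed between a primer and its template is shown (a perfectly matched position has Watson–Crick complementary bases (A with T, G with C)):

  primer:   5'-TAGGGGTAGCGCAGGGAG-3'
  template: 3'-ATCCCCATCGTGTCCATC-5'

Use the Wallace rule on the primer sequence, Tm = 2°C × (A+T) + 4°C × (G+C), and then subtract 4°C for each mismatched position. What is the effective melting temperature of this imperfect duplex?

52°C

Primer base counts: A=4, T=2, G=10, C=2 → A+T=6, G+C=12
Perfect-match Tm = 2(6) + 4(12) = 12 + 48 = 60°C
Mismatches (positions where the bases are not complementary): 2 (at positions 11, 16)
Effective Tm = 60 − 2×4 = 60 − 8 = 52°C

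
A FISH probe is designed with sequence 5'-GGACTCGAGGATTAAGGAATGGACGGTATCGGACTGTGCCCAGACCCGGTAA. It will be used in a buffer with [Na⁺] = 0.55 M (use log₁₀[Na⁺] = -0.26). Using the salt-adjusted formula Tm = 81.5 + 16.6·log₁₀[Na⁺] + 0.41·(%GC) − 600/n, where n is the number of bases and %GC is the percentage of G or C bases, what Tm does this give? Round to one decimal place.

88.5°C

Length n = 52. A=14, G=18, T=9, C=11
G+C = 29, so %GC = 29/52 × 100 = 55.769%
Salt term: 16.6 × (-0.26) = -4.316
GC term: 0.41 × 55.769 = 22.865; length term: −600/52 = −11.538
Tm = 81.5 + (-4.316) + 22.865 − 11.538 = 88.511 → 88.5°C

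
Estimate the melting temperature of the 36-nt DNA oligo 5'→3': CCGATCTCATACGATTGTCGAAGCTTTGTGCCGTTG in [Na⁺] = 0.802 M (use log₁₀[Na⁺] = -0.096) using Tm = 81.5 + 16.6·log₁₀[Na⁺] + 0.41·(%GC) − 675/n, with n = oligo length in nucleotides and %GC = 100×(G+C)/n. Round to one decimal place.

81.7°C

Length n = 36. C=9, A=6, T=12, G=9
G+C = 18, so %GC = 18/36 × 100 = 50%
Salt term: 16.6 × (-0.096) = -1.594
GC term: 0.41 × 50 = 20.5; length term: −675/36 = −18.75
Tm = 81.5 + (-1.594) + 20.5 − 18.75 = 81.656 → 81.7°C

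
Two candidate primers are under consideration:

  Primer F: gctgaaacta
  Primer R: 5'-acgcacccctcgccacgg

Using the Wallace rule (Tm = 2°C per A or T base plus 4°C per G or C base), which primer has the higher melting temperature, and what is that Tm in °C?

Primer F: A+T=6, G+C=4 → Tm = 2(6)+4(4) = 28°C
Primer R: A+T=4, G+C=14 → Tm = 2(4)+4(14) = 64°C
28°C vs 64°C → primer R is higher.

Primer R, 64°C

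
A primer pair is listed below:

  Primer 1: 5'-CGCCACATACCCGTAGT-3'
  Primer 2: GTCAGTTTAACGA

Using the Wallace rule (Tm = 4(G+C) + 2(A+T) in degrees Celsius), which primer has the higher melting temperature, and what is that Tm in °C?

Primer 1, 54°C

Primer 1: A+T=7, G+C=10 → Tm = 2(7)+4(10) = 54°C
Primer 2: A+T=8, G+C=5 → Tm = 2(8)+4(5) = 36°C
54°C vs 36°C → primer 1 is higher.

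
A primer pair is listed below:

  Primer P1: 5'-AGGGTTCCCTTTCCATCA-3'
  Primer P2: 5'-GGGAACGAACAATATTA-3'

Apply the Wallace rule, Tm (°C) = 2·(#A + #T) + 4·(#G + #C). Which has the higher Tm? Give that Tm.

Primer P1: A+T=9, G+C=9 → Tm = 2(9)+4(9) = 54°C
Primer P2: A+T=11, G+C=6 → Tm = 2(11)+4(6) = 46°C
54°C vs 46°C → primer P1 is higher.

Primer P1, 54°C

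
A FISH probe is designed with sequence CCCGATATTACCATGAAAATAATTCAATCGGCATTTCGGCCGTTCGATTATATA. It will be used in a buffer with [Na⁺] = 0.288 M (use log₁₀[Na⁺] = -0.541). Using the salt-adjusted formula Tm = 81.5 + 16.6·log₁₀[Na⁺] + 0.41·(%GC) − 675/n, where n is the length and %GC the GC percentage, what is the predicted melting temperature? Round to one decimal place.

75.2°C

Length n = 54. Counting bases: C=12, T=17, G=8, A=17
G+C = 20, so %GC = 20/54 × 100 = 37.037%
Salt term: 16.6 × (-0.541) = -8.981
GC term: 0.41 × 37.037 = 15.185; length term: −675/54 = −12.5
Tm = 81.5 + (-8.981) + 15.185 − 12.5 = 75.204 → 75.2°C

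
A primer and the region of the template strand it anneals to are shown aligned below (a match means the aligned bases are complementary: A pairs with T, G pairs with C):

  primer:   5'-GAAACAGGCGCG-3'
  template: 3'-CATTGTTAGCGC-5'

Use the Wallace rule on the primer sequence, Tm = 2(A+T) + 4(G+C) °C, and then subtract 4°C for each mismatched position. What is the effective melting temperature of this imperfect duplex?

Primer base counts: A=4, T=0, G=5, C=3 → A+T=4, G+C=8
Perfect-match Tm = 2(4) + 4(8) = 8 + 32 = 40°C
Mismatches (positions where the bases are not complementary): 3 (at positions 2, 7, 8)
Effective Tm = 40 − 3×4 = 40 − 12 = 28°C

28°C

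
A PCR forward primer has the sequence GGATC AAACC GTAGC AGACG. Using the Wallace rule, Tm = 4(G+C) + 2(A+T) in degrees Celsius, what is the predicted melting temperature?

G=6, C=5, T=2, A=7
So N_AT = 9 and N_GC = 11.
Tm = 4·11 + 2·9 = 44 + 18 = 62°C

62°C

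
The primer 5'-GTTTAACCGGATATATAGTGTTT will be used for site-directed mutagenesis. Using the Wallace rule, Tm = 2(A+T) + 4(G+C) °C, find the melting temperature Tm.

Base counts: T=10, C=2, A=6, G=5
So N_AT = 16 and N_GC = 7.
Tm = 2×16 + 4×7 = 60°C

60°C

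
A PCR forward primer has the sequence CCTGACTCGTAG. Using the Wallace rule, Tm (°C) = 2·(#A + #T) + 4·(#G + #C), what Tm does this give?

Scanning the sequence gives C=4, A=2, G=3, T=3.
A+T = 5, G+C = 7
Tm = 2(5) + 4(7) = 10 + 28 = 38°C

38°C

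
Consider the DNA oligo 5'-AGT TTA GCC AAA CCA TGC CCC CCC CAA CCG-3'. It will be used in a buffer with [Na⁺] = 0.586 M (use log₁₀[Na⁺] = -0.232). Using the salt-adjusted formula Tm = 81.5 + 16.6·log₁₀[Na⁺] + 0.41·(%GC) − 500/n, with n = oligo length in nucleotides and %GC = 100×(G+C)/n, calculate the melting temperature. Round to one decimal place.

85.6°C

Length n = 30. Counting bases: T=4, G=4, A=8, C=14
G+C = 18, so %GC = 18/30 × 100 = 60%
Salt term: 16.6 × (-0.232) = -3.851
GC term: 0.41 × 60 = 24.6; length term: −500/30 = −16.667
Tm = 81.5 + (-3.851) + 24.6 − 16.667 = 85.582 → 85.6°C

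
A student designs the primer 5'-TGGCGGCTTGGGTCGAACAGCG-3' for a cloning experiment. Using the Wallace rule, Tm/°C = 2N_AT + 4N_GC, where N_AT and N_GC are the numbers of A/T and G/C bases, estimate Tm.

74°C

Scanning the sequence gives G=10, A=3, C=5, T=4.
AT pairs contribute 7, GC pairs contribute 15.
Tm = 2×7 + 4×15 = 74°C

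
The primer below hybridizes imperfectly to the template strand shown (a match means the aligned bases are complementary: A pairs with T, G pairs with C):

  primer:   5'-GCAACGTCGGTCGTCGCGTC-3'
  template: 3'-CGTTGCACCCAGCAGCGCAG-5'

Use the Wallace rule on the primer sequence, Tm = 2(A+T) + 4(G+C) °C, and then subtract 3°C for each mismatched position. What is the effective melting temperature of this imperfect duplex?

65°C

Primer base counts: A=2, T=4, G=7, C=7 → A+T=6, G+C=14
Perfect-match Tm = 2(6) + 4(14) = 12 + 56 = 68°C
Mismatches (positions where the bases are not complementary): 1 (at position 8)
Effective Tm = 68 − 1×3 = 68 − 3 = 65°C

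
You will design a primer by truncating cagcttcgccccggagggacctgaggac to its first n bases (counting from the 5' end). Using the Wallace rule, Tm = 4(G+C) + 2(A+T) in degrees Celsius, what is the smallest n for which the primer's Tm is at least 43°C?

n = 13

First 12 bases: CAGCTTCGCCCC → Tm = 42°C (< 43°C)
First 13 bases: CAGCTTCGCCCCG → Tm = 46°C (≥ 43°C)
Each additional base adds 2°C (A/T) or 4°C (G/C), so Tm is non-decreasing in n; n = 13 is the first length to reach 43°C.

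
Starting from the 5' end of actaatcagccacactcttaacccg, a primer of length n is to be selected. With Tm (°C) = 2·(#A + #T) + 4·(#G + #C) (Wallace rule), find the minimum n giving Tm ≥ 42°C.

First 14 bases: ACTAATCAGCCACA → Tm = 40°C (< 42°C)
First 15 bases: ACTAATCAGCCACAC → Tm = 44°C (≥ 42°C)
Since every base adds ≥2°C, Tm only increases with n, so the threshold is first crossed at n = 15.

n = 15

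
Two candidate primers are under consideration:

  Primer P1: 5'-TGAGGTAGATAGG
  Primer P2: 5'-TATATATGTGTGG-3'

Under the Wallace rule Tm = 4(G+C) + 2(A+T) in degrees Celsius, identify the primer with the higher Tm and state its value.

Primer P1, 38°C

Primer P1: A+T=7, G+C=6 → Tm = 2(7)+4(6) = 38°C
Primer P2: A+T=9, G+C=4 → Tm = 2(9)+4(4) = 34°C
38°C vs 34°C → primer P1 is higher.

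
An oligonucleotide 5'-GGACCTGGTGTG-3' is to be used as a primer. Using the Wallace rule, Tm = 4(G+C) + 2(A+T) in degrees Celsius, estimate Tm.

T=3, G=6, C=2, A=1
AT pairs contribute 4, GC pairs contribute 8.
Tm = 2×4 + 4×8 = 40°C

40°C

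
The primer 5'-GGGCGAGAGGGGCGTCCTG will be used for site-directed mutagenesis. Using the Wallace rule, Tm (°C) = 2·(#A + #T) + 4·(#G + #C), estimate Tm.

68°C

Scanning the sequence gives C=4, A=2, G=11, T=2.
AT pairs contribute 4, GC pairs contribute 15.
Tm = 2×4 + 4×15 = 68°C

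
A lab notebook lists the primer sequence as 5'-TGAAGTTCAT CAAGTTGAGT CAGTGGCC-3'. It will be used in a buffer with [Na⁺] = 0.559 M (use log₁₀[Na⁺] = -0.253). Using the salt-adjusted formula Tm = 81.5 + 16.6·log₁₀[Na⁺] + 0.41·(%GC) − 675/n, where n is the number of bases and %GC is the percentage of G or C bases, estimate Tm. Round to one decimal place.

Length n = 28. Base counts: A=7, C=5, T=8, G=8
G+C = 13, so %GC = 13/28 × 100 = 46.429%
Salt term: 16.6 × (-0.253) = -4.2
GC term: 0.41 × 46.429 = 19.036; length term: −675/28 = −24.107
Tm = 81.5 + (-4.2) + 19.036 − 24.107 = 72.229 → 72.2°C

72.2°C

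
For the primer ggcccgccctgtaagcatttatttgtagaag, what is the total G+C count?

Base counts: C=7, T=9, G=8, A=7
G+C = 8 + 7 = 15

15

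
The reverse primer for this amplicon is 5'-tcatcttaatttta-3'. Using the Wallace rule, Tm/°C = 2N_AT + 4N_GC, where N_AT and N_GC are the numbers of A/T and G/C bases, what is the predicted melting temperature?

C=2, T=8, A=4, G=0
AT pairs contribute 12, GC pairs contribute 2.
Tm = 2(12) + 4(2) = 24 + 8 = 32°C

32°C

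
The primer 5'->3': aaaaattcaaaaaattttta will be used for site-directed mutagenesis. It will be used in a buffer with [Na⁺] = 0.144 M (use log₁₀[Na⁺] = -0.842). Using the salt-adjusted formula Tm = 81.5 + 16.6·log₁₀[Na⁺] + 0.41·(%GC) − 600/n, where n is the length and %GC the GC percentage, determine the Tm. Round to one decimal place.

39.6°C

Length n = 20. Scanning the sequence gives A=12, G=0, T=7, C=1.
G+C = 1, so %GC = 1/20 × 100 = 5%
Salt term: 16.6 × (-0.842) = -13.977
GC term: 0.41 × 5 = 2.05; length term: −600/20 = −30
Tm = 81.5 + (-13.977) + 2.05 − 30 = 39.573 → 39.6°C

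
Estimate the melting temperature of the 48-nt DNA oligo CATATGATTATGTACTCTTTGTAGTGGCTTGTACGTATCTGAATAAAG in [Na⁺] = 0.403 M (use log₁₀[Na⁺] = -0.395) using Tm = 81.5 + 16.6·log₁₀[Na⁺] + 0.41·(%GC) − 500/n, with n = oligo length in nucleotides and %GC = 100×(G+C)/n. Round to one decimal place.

78.2°C

Length n = 48. Counting bases: T=19, A=13, G=10, C=6
G+C = 16, so %GC = 16/48 × 100 = 33.333%
Salt term: 16.6 × (-0.395) = -6.557
GC term: 0.41 × 33.333 = 13.667; length term: −500/48 = −10.417
Tm = 81.5 + (-6.557) + 13.667 − 10.417 = 78.193 → 78.2°C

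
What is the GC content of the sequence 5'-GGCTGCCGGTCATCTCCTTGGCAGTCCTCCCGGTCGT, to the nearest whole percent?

68%

C=14, A=2, G=11, T=10
G+C = 11 + 14 = 25 out of 37 bases
%GC = 25/37 × 100 = 67.57% ≈ 68%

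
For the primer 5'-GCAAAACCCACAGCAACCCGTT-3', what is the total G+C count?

Counting bases: T=2, A=8, C=9, G=3
Total G or C: 3 + 9 = 12

12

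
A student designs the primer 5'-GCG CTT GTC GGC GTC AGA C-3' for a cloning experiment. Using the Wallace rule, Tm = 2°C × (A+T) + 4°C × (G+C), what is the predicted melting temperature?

64°C

G=7, A=2, C=6, T=4
A+T = 6, G+C = 13
Tm = 2×6 + 4×13 = 64°C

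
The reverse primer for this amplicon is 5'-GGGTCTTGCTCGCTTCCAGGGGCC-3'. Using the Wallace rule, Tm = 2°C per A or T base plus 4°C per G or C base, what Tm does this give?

Scanning the sequence gives A=1, C=8, T=6, G=9.
A+T = 7, G+C = 17
Tm = 4·17 + 2·7 = 68 + 14 = 82°C

82°C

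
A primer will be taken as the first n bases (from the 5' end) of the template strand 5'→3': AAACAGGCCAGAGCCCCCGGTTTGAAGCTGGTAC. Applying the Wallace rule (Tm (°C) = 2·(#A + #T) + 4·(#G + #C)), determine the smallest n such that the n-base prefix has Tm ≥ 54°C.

First 16 bases: AAACAGGCCAGAGCCC → Tm = 52°C (< 54°C)
First 17 bases: AAACAGGCCAGAGCCCC → Tm = 56°C (≥ 54°C)
Since every base adds ≥2°C, Tm only increases with n, so the threshold is first crossed at n = 17.

n = 17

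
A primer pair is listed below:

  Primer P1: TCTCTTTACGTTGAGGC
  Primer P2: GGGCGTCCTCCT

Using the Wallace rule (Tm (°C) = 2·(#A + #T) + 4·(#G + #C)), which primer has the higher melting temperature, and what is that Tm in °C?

Primer P1, 50°C

Primer P1: A+T=9, G+C=8 → Tm = 2(9)+4(8) = 50°C
Primer P2: A+T=3, G+C=9 → Tm = 2(3)+4(9) = 42°C
50°C vs 42°C → primer P1 is higher.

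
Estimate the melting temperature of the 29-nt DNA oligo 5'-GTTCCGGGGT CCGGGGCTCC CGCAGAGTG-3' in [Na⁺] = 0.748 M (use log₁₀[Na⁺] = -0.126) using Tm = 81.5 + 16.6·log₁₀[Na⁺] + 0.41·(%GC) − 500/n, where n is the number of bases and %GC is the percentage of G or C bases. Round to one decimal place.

Length n = 29. Base counts: A=2, G=13, C=9, T=5
G+C = 22, so %GC = 22/29 × 100 = 75.862%
Salt term: 16.6 × (-0.126) = -2.092
GC term: 0.41 × 75.862 = 31.103; length term: −500/29 = −17.241
Tm = 81.5 + (-2.092) + 31.103 − 17.241 = 93.27 → 93.3°C

93.3°C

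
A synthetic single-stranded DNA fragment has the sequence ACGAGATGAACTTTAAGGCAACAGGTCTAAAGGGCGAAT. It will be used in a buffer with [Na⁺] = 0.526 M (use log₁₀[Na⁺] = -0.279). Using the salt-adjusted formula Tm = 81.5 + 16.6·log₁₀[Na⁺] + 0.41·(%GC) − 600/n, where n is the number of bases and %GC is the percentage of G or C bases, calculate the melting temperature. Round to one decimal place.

Length n = 39. Scanning the sequence gives A=15, C=6, G=11, T=7.
G+C = 17, so %GC = 17/39 × 100 = 43.59%
Salt term: 16.6 × (-0.279) = -4.631
GC term: 0.41 × 43.59 = 17.872; length term: −600/39 = −15.385
Tm = 81.5 + (-4.631) + 17.872 − 15.385 = 79.356 → 79.4°C

79.4°C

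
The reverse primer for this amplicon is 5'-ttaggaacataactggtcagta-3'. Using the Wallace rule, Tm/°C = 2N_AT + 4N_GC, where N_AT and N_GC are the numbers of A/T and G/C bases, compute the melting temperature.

A=8, G=5, T=6, C=3
A+T = 14, G+C = 8
Tm = 2×14 + 4×8 = 60°C

60°C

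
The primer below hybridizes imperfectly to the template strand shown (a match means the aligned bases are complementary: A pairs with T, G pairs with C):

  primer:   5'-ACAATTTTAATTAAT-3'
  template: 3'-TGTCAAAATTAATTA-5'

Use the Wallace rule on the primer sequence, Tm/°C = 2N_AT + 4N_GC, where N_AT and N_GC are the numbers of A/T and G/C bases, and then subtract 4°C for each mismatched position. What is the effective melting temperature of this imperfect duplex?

Primer base counts: A=7, T=7, G=0, C=1 → A+T=14, G+C=1
Perfect-match Tm = 2(14) + 4(1) = 28 + 4 = 32°C
Mismatches (positions where the bases are not complementary): 1 (at position 4)
Effective Tm = 32 − 1×4 = 32 − 4 = 28°C

28°C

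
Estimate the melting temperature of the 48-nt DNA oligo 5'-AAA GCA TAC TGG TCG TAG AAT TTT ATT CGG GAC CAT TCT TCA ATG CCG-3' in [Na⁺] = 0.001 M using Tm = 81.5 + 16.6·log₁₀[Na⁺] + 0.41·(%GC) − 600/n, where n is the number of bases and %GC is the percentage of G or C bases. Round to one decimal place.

36.3°C

Length n = 48. T=15, G=10, A=13, C=10
G+C = 20, so %GC = 20/48 × 100 = 41.667%
Salt term: 16.6 × (-3) = -49.8
GC term: 0.41 × 41.667 = 17.083; length term: −600/48 = −12.5
Tm = 81.5 + (-49.8) + 17.083 − 12.5 = 36.283 → 36.3°C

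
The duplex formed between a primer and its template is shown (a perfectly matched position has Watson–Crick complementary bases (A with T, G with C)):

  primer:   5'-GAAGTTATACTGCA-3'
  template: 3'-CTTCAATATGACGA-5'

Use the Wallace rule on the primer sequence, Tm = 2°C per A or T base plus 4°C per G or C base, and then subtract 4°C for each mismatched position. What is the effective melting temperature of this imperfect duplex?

34°C

Primer base counts: A=5, T=4, G=3, C=2 → A+T=9, G+C=5
Perfect-match Tm = 2(9) + 4(5) = 18 + 20 = 38°C
Mismatches (positions where the bases are not complementary): 1 (at position 14)
Effective Tm = 38 − 1×4 = 38 − 4 = 34°C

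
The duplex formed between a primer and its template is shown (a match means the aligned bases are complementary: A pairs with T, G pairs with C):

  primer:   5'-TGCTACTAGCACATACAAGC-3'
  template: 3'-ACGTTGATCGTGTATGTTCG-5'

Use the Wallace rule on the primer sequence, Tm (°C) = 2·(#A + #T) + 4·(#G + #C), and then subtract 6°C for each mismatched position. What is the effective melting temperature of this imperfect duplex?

Primer base counts: A=7, T=4, G=3, C=6 → A+T=11, G+C=9
Perfect-match Tm = 2(11) + 4(9) = 22 + 36 = 58°C
Mismatches (positions where the bases are not complementary): 1 (at position 4)
Effective Tm = 58 − 1×6 = 58 − 6 = 52°C

52°C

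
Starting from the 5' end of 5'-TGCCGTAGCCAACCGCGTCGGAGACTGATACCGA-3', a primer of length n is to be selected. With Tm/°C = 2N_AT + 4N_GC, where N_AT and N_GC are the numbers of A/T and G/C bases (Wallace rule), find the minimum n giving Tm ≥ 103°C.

First 31 bases: TGCCGTAGCCAACCGCGTCGGAGACTGATAC → Tm = 100°C (< 103°C)
First 32 bases: TGCCGTAGCCAACCGCGTCGGAGACTGATACC → Tm = 104°C (≥ 103°C)
Each additional base adds 2°C (A/T) or 4°C (G/C), so Tm is non-decreasing in n; n = 32 is the first length to reach 103°C.

n = 32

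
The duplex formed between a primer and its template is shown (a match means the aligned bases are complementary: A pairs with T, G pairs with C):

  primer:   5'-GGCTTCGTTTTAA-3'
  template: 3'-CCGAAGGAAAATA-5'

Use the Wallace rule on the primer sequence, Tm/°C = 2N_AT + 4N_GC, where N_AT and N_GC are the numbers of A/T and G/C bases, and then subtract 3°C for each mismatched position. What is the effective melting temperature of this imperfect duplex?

30°C

Primer base counts: A=2, T=6, G=3, C=2 → A+T=8, G+C=5
Perfect-match Tm = 2(8) + 4(5) = 16 + 20 = 36°C
Mismatches (positions where the bases are not complementary): 2 (at positions 7, 13)
Effective Tm = 36 − 2×3 = 36 − 6 = 30°C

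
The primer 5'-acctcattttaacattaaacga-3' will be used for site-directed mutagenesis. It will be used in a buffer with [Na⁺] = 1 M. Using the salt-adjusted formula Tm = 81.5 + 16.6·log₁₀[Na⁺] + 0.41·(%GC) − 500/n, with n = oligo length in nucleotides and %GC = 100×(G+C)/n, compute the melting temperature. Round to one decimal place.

Length n = 22. Base counts: G=1, C=5, A=9, T=7
G+C = 6, so %GC = 6/22 × 100 = 27.273%
Salt term: 16.6 × (0) = 0
GC term: 0.41 × 27.273 = 11.182; length term: −500/22 = −22.727
Tm = 81.5 + (0) + 11.182 − 22.727 = 69.955 → 70.0°C

70.0°C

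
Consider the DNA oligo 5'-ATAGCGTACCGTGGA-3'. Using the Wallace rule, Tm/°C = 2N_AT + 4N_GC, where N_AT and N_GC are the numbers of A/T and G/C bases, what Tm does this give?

46°C

Counting bases: A=4, C=3, T=3, G=5
So N_AT = 7 and N_GC = 8.
Tm = 2×7 + 4×8 = 46°C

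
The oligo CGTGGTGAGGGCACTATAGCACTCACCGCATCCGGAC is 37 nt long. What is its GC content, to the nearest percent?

62%

Scanning the sequence gives C=12, T=6, G=11, A=8.
G+C = 11 + 12 = 23 out of 37 bases
%GC = 23/37 × 100 = 62.16% ≈ 62%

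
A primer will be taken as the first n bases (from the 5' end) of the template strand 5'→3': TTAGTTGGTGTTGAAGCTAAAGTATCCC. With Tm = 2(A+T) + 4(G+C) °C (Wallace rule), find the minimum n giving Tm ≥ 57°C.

First 21 bases: TTAGTTGGTGTTGAAGCTAAA → Tm = 56°C (< 57°C)
First 22 bases: TTAGTTGGTGTTGAAGCTAAAG → Tm = 60°C (≥ 57°C)
Each additional base adds 2°C (A/T) or 4°C (G/C), so Tm is non-decreasing in n; n = 22 is the first length to reach 57°C.

n = 22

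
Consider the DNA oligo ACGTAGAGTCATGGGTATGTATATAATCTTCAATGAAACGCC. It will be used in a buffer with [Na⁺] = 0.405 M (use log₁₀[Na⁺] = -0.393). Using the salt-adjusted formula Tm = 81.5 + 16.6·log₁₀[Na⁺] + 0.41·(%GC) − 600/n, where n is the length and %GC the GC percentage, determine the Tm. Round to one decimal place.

Length n = 42. C=7, T=12, A=14, G=9
G+C = 16, so %GC = 16/42 × 100 = 38.095%
Salt term: 16.6 × (-0.393) = -6.524
GC term: 0.41 × 38.095 = 15.619; length term: −600/42 = −14.286
Tm = 81.5 + (-6.524) + 15.619 − 14.286 = 76.309 → 76.3°C

76.3°C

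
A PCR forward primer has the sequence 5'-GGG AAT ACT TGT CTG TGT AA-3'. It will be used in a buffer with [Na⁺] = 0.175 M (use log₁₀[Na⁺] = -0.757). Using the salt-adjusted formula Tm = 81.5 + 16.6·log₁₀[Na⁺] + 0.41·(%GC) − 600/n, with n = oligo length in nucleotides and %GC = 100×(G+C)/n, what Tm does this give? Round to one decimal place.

Length n = 20. Scanning the sequence gives A=5, T=7, G=6, C=2.
G+C = 8, so %GC = 8/20 × 100 = 40%
Salt term: 16.6 × (-0.757) = -12.566
GC term: 0.41 × 40 = 16.4; length term: −600/20 = −30
Tm = 81.5 + (-12.566) + 16.4 − 30 = 55.334 → 55.3°C

55.3°C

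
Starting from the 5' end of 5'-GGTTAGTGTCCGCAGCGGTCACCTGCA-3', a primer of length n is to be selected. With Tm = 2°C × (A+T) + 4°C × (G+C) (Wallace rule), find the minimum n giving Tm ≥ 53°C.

n = 17

First 16 bases: GGTTAGTGTCCGCAGC → Tm = 52°C (< 53°C)
First 17 bases: GGTTAGTGTCCGCAGCG → Tm = 56°C (≥ 53°C)
Each additional base adds 2°C (A/T) or 4°C (G/C), so Tm is non-decreasing in n; n = 17 is the first length to reach 53°C.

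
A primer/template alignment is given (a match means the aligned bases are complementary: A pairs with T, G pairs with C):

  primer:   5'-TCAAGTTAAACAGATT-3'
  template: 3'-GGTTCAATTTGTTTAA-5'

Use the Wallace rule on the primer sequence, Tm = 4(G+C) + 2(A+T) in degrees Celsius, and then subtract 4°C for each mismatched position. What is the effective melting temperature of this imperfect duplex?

Primer base counts: A=7, T=5, G=2, C=2 → A+T=12, G+C=4
Perfect-match Tm = 2(12) + 4(4) = 24 + 16 = 40°C
Mismatches (positions where the bases are not complementary): 2 (at positions 1, 13)
Effective Tm = 40 − 2×4 = 40 − 8 = 32°C

32°C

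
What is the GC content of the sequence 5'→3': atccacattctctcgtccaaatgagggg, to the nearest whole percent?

T=7, G=6, C=8, A=7
G+C = 6 + 8 = 14 out of 28 bases
%GC = 14/28 × 100 = 50% ≈ 50%

50%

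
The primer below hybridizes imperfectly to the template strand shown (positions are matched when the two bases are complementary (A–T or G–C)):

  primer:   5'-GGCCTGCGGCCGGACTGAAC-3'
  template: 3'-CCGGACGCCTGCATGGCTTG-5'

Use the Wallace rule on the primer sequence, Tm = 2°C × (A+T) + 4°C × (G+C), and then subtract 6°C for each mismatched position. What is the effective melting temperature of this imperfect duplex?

Primer base counts: A=3, T=2, G=8, C=7 → A+T=5, G+C=15
Perfect-match Tm = 2(5) + 4(15) = 10 + 60 = 70°C
Mismatches (positions where the bases are not complementary): 3 (at positions 10, 13, 16)
Effective Tm = 70 − 3×6 = 70 − 18 = 52°C

52°C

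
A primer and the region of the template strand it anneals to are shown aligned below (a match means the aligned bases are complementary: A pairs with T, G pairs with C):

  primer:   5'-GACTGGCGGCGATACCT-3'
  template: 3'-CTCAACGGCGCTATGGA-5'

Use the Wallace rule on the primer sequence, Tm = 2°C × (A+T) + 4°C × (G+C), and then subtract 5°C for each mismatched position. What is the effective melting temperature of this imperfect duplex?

Primer base counts: A=3, T=3, G=6, C=5 → A+T=6, G+C=11
Perfect-match Tm = 2(6) + 4(11) = 12 + 44 = 56°C
Mismatches (positions where the bases are not complementary): 3 (at positions 3, 5, 8)
Effective Tm = 56 − 3×5 = 56 − 15 = 41°C

41°C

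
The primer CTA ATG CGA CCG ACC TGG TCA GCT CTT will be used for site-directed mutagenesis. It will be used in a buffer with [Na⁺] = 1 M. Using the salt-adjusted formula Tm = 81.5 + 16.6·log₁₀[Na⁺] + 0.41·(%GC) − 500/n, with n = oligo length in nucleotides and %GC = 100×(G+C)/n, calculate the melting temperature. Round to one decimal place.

Length n = 27. T=7, C=9, A=5, G=6
G+C = 15, so %GC = 15/27 × 100 = 55.556%
Salt term: 16.6 × (0) = 0
GC term: 0.41 × 55.556 = 22.778; length term: −500/27 = −18.519
Tm = 81.5 + (0) + 22.778 − 18.519 = 85.759 → 85.8°C

85.8°C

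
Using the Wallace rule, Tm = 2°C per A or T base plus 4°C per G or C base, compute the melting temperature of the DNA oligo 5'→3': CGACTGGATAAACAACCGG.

Counting bases: G=5, A=7, T=2, C=5
AT pairs contribute 9, GC pairs contribute 10.
Tm = 2(9) + 4(10) = 18 + 40 = 58°C

58°C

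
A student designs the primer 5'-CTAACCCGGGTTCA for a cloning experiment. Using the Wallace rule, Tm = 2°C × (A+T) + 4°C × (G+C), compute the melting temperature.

C=5, T=3, A=3, G=3
A+T = 6, G+C = 8
Tm = 4·8 + 2·6 = 32 + 12 = 44°C

44°C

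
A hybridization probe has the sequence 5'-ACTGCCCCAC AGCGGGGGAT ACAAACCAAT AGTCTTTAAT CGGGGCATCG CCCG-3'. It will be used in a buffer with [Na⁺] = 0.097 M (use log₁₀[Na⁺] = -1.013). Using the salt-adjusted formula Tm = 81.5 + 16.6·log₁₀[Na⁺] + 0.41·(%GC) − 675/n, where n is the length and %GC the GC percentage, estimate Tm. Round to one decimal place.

75.7°C

Length n = 54. Base counts: T=9, G=14, C=17, A=14
G+C = 31, so %GC = 31/54 × 100 = 57.407%
Salt term: 16.6 × (-1.013) = -16.816
GC term: 0.41 × 57.407 = 23.537; length term: −675/54 = −12.5
Tm = 81.5 + (-16.816) + 23.537 − 12.5 = 75.721 → 75.7°C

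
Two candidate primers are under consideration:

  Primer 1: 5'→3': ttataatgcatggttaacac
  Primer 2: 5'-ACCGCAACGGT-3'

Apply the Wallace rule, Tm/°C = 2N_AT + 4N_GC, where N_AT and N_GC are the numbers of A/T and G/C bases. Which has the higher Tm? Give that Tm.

Primer 1, 52°C

Primer 1: A+T=14, G+C=6 → Tm = 2(14)+4(6) = 52°C
Primer 2: A+T=4, G+C=7 → Tm = 2(4)+4(7) = 36°C
52°C vs 36°C → primer 1 is higher.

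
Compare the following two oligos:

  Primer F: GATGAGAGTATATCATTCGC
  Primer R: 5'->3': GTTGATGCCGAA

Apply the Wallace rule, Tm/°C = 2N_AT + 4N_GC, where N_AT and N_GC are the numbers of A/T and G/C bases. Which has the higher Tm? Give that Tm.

Primer F: A+T=12, G+C=8 → Tm = 2(12)+4(8) = 56°C
Primer R: A+T=6, G+C=6 → Tm = 2(6)+4(6) = 36°C
56°C vs 36°C → primer F is higher.

Primer F, 56°C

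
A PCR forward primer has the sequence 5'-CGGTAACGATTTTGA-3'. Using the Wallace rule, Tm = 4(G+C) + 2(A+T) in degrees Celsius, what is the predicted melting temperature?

Counting bases: C=2, G=4, T=5, A=4
A+T = 9, G+C = 6
Tm = 4·6 + 2·9 = 24 + 18 = 42°C

42°C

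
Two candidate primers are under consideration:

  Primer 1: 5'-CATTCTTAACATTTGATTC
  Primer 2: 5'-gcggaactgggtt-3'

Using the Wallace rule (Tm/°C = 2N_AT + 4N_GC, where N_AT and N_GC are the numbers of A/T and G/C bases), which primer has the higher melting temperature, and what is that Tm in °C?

Primer 1, 48°C

Primer 1: A+T=14, G+C=5 → Tm = 2(14)+4(5) = 48°C
Primer 2: A+T=5, G+C=8 → Tm = 2(5)+4(8) = 42°C
48°C vs 42°C → primer 1 is higher.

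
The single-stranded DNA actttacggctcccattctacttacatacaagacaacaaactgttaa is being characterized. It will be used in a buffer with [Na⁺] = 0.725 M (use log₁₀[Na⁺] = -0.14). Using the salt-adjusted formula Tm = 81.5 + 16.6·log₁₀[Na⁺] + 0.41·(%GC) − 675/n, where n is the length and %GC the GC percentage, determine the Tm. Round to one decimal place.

Length n = 47. Scanning the sequence gives T=13, A=17, C=13, G=4.
G+C = 17, so %GC = 17/47 × 100 = 36.17%
Salt term: 16.6 × (-0.14) = -2.324
GC term: 0.41 × 36.17 = 14.83; length term: −675/47 = −14.362
Tm = 81.5 + (-2.324) + 14.83 − 14.362 = 79.644 → 79.6°C

79.6°C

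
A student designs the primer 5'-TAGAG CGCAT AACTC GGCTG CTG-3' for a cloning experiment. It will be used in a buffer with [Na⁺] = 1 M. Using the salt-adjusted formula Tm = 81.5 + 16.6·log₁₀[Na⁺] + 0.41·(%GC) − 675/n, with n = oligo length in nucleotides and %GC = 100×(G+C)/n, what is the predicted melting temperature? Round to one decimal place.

Length n = 23. G=7, C=6, A=5, T=5
G+C = 13, so %GC = 13/23 × 100 = 56.522%
Salt term: 16.6 × (0) = 0
GC term: 0.41 × 56.522 = 23.174; length term: −675/23 = −29.348
Tm = 81.5 + (0) + 23.174 − 29.348 = 75.326 → 75.3°C

75.3°C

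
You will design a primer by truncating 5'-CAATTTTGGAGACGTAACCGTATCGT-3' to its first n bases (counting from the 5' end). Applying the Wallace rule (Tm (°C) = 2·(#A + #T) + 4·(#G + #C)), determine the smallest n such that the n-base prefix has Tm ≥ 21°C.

n = 9

First 8 bases: CAATTTTG → Tm = 20°C (< 21°C)
First 9 bases: CAATTTTGG → Tm = 24°C (≥ 21°C)
Each additional base adds 2°C (A/T) or 4°C (G/C), so Tm is non-decreasing in n; n = 9 is the first length to reach 21°C.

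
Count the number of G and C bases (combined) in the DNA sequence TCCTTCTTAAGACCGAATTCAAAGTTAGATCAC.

12

Scanning the sequence gives C=8, G=4, A=11, T=10.
Total G or C: 4 + 8 = 12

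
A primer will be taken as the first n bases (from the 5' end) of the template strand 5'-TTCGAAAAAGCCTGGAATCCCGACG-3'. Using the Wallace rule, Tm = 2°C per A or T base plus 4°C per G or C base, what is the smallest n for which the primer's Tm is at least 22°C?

First 8 bases: TTCGAAAA → Tm = 20°C (< 22°C)
First 9 bases: TTCGAAAAA → Tm = 22°C (≥ 22°C)
Each additional base adds 2°C (A/T) or 4°C (G/C), so Tm is non-decreasing in n; n = 9 is the first length to reach 22°C.

n = 9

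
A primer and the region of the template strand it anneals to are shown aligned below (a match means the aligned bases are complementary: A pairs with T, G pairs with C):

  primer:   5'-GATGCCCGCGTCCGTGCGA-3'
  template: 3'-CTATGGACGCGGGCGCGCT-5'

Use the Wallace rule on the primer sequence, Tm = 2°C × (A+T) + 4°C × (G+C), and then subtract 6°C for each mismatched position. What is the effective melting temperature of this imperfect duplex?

42°C

Primer base counts: A=2, T=3, G=7, C=7 → A+T=5, G+C=14
Perfect-match Tm = 2(5) + 4(14) = 10 + 56 = 66°C
Mismatches (positions where the bases are not complementary): 4 (at positions 4, 7, 11, 15)
Effective Tm = 66 − 4×6 = 66 − 24 = 42°C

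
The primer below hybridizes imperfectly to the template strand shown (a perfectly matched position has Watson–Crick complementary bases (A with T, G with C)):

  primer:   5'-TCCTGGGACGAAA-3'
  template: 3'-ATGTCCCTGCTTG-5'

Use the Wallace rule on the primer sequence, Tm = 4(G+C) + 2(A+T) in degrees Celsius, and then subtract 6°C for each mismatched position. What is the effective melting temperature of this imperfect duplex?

Primer base counts: A=4, T=2, G=4, C=3 → A+T=6, G+C=7
Perfect-match Tm = 2(6) + 4(7) = 12 + 28 = 40°C
Mismatches (positions where the bases are not complementary): 3 (at positions 2, 4, 13)
Effective Tm = 40 − 3×6 = 40 − 18 = 22°C

22°C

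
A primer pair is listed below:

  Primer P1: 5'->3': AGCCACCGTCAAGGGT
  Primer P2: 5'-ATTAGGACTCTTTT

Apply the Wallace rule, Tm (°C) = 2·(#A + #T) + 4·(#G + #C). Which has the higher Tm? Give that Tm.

Primer P1: A+T=6, G+C=10 → Tm = 2(6)+4(10) = 52°C
Primer P2: A+T=10, G+C=4 → Tm = 2(10)+4(4) = 36°C
52°C vs 36°C → primer P1 is higher.

Primer P1, 52°C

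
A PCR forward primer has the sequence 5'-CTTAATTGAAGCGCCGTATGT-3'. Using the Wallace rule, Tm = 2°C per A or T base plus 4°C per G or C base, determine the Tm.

60°C

Scanning the sequence gives C=4, G=5, T=7, A=5.
So N_AT = 12 and N_GC = 9.
Tm = 2×12 + 4×9 = 60°C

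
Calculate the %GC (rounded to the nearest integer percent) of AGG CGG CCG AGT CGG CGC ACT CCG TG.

77%

Scanning the sequence gives T=3, G=11, A=3, C=9.
G+C = 11 + 9 = 20 out of 26 bases
%GC = 20/26 × 100 = 76.92% ≈ 77%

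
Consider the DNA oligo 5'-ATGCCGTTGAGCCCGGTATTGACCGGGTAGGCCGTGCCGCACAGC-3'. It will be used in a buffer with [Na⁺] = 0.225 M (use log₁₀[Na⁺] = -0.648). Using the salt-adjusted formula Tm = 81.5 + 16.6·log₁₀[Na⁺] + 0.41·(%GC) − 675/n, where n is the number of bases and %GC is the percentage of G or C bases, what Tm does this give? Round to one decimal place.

83.1°C

Length n = 45. Scanning the sequence gives G=16, T=8, C=14, A=7.
G+C = 30, so %GC = 30/45 × 100 = 66.667%
Salt term: 16.6 × (-0.648) = -10.757
GC term: 0.41 × 66.667 = 27.333; length term: −675/45 = −15
Tm = 81.5 + (-10.757) + 27.333 − 15 = 83.076 → 83.1°C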